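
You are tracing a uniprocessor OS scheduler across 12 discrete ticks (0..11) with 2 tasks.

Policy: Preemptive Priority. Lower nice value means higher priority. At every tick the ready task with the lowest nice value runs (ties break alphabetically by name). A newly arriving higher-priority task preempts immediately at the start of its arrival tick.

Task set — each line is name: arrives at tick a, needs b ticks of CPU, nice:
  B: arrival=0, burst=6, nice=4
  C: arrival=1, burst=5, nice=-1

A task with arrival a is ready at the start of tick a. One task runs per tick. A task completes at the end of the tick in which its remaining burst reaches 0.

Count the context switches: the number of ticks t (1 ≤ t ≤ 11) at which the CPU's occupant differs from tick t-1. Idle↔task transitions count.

t=0: ready={B} → run B
t=1: ready={B,C} → run C
t=2: ready={B,C} → run C
t=3: ready={B,C} → run C
t=4: ready={B,C} → run C
t=5: ready={B,C} → run C
t=6: ready={B} → run B
t=7: ready={B} → run B
t=8: ready={B} → run B
t=9: ready={B} → run B
t=10: ready={B} → run B
t=11: (idle)

context switches = 3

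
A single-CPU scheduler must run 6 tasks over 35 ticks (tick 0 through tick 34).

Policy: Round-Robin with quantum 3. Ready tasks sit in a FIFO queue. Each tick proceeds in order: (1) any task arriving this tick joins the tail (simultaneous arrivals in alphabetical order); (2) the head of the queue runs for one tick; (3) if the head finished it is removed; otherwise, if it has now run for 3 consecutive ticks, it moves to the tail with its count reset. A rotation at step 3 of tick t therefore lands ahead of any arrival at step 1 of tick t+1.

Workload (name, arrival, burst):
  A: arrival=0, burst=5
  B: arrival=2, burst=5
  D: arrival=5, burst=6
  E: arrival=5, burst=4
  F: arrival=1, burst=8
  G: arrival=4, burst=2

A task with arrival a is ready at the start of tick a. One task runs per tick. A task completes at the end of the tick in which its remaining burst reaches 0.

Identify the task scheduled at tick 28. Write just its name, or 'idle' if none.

running at tick 28 = F

t=0: queue=[A] q_used=0 → run A
t=1: queue=[A,F] q_used=1 → run A
t=2: queue=[A,F,B] q_used=2 → run A
t=3: queue=[F,B,A] q_used=0 → run F
t=4: queue=[F,B,A,G] q_used=1 → run F
t=5: queue=[F,B,A,G,D,E] q_used=2 → run F
t=6: queue=[B,A,G,D,E,F] q_used=0 → run B
t=7: queue=[B,A,G,D,E,F] q_used=1 → run B
t=8: queue=[B,A,G,D,E,F] q_used=2 → run B
t=9: queue=[A,G,D,E,F,B] q_used=0 → run A
t=10: queue=[A,G,D,E,F,B] q_used=1 → run A
t=11: queue=[G,D,E,F,B] q_used=0 → run G
t=12: queue=[G,D,E,F,B] q_used=1 → run G
t=13: queue=[D,E,F,B] q_used=0 → run D
t=14: queue=[D,E,F,B] q_used=1 → run D
t=15: queue=[D,E,F,B] q_used=2 → run D
t=16: queue=[E,F,B,D] q_used=0 → run E
t=17: queue=[E,F,B,D] q_used=1 → run E
t=18: queue=[E,F,B,D] q_used=2 → run E
t=19: queue=[F,B,D,E] q_used=0 → run F
t=20: queue=[F,B,D,E] q_used=1 → run F
t=21: queue=[F,B,D,E] q_used=2 → run F
t=22: queue=[B,D,E,F] q_used=0 → run B
t=23: queue=[B,D,E,F] q_used=1 → run B
t=24: queue=[D,E,F] q_used=0 → run D
t=25: queue=[D,E,F] q_used=1 → run D
t=26: queue=[D,E,F] q_used=2 → run D
t=27: queue=[E,F] q_used=0 → run E
t=28: queue=[F] q_used=0 → run F
t=29: queue=[F] q_used=1 → run F
t=30: (idle)
t=31: (idle)
t=32: (idle)
t=33: (idle)
t=34: (idle)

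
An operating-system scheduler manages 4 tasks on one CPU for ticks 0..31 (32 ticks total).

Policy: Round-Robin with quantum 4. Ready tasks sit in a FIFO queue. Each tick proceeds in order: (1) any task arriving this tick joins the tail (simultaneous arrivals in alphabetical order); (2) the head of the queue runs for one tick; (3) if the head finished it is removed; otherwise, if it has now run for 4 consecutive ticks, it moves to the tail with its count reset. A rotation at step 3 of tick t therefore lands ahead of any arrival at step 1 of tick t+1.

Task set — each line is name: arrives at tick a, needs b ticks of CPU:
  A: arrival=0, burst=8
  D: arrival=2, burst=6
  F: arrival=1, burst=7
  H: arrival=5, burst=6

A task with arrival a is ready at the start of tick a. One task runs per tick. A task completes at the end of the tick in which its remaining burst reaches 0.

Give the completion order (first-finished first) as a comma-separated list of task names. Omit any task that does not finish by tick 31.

completion order = A, F, D, H

t=0: queue=[A] q_used=0 → run A
t=1: queue=[A,F] q_used=1 → run A
t=2: queue=[A,F,D] q_used=2 → run A
t=3: queue=[A,F,D] q_used=3 → run A
t=4: queue=[F,D,A] q_used=0 → run F
t=5: queue=[F,D,A,H] q_used=1 → run F
t=6: queue=[F,D,A,H] q_used=2 → run F
t=7: queue=[F,D,A,H] q_used=3 → run F
t=8: queue=[D,A,H,F] q_used=0 → run D
t=9: queue=[D,A,H,F] q_used=1 → run D
t=10: queue=[D,A,H,F] q_used=2 → run D
t=11: queue=[D,A,H,F] q_used=3 → run D
t=12: queue=[A,H,F,D] q_used=0 → run A
t=13: queue=[A,H,F,D] q_used=1 → run A
t=14: queue=[A,H,F,D] q_used=2 → run A
t=15: queue=[A,H,F,D] q_used=3 → run A
t=16: queue=[H,F,D] q_used=0 → run H
t=17: queue=[H,F,D] q_used=1 → run H
t=18: queue=[H,F,D] q_used=2 → run H
t=19: queue=[H,F,D] q_used=3 → run H
t=20: queue=[F,D,H] q_used=0 → run F
t=21: queue=[F,D,H] q_used=1 → run F
t=22: queue=[F,D,H] q_used=2 → run F
t=23: queue=[D,H] q_used=0 → run D
t=24: queue=[D,H] q_used=1 → run D
t=25: queue=[H] q_used=0 → run H
t=26: queue=[H] q_used=1 → run H
t=27: (idle)
t=28: (idle)
t=29: (idle)
t=30: (idle)
t=31: (idle)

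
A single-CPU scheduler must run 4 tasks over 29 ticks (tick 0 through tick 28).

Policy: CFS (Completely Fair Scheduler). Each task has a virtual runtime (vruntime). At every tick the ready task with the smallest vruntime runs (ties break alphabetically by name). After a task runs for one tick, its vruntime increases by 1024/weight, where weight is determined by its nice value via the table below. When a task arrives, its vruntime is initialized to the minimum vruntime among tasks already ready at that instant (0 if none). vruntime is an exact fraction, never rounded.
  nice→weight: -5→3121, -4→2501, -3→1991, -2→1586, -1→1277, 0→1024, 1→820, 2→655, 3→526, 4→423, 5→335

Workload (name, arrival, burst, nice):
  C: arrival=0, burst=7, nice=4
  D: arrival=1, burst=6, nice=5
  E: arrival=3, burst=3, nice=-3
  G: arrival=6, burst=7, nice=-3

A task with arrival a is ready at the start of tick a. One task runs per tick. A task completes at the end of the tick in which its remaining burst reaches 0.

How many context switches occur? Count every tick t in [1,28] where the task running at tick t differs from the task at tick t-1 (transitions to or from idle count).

context switches = 16

t=0: vr[C=0] → run C
t=1: vr[C=1024/423 D=1024/423] → run C
t=2: vr[C=2048/423 D=1024/423] → run D
t=3: vr[C=2048/423 D=776192/141705 E=2048/423] → run C
t=4: vr[C=1024/141 D=776192/141705 E=2048/423] → run E
t=5: vr[C=1024/141 D=776192/141705 E=4510720/842193] → run E
t=6: vr[C=1024/141 D=776192/141705 E=4943872/842193 G=776192/141705] → run D
t=7: vr[C=1024/141 D=1209344/141705 E=4943872/842193 G=776192/141705] → run G
t=8: vr[C=1024/141 D=1209344/141705 E=4943872/842193 G=1690504192/282134655] → run E
t=9: vr[C=1024/141 D=1209344/141705 G=1690504192/282134655] → run G
t=10: vr[C=1024/141 D=1209344/141705 G=1835610112/282134655] → run G
t=11: vr[C=1024/141 D=1209344/141705 G=1980716032/282134655] → run G
t=12: vr[C=1024/141 D=1209344/141705 G=2125821952/282134655] → run C
t=13: vr[C=4096/423 D=1209344/141705 G=2125821952/282134655] → run G
t=14: vr[C=4096/423 D=1209344/141705 G=2270927872/282134655] → run G
t=15: vr[C=4096/423 D=1209344/141705 G=2416033792/282134655] → run D
t=16: vr[C=4096/423 D=1642496/141705 G=2416033792/282134655] → run G
t=17: vr[C=4096/423 D=1642496/141705] → run C
t=18: vr[C=5120/423 D=1642496/141705] → run D
t=19: vr[C=5120/423 D=2075648/141705] → run C
t=20: vr[C=2048/141 D=2075648/141705] → run C
t=21: vr[D=2075648/141705] → run D
t=22: vr[D=501760/28341] → run D
t=23: (idle)
t=24: (idle)
t=25: (idle)
t=26: (idle)
t=27: (idle)
t=28: (idle)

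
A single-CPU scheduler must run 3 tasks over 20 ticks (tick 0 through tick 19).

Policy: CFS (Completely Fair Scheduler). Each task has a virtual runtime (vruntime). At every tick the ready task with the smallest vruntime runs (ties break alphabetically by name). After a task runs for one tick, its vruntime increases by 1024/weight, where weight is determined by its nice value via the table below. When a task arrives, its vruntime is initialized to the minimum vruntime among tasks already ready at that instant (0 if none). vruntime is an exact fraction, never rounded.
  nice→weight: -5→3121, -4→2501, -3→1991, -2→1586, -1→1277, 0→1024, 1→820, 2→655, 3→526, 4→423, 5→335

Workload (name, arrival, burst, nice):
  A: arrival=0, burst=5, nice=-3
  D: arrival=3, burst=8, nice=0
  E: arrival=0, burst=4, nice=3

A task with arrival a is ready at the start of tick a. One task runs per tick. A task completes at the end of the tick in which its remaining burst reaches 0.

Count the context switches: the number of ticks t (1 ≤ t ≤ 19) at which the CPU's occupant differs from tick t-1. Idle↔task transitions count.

t=0: vr[A=0 E=0] → run A
t=1: vr[A=1024/1991 E=0] → run E
t=2: vr[A=1024/1991 E=512/263] → run A
t=3: vr[A=2048/1991 D=2048/1991 E=512/263] → run A
t=4: vr[A=3072/1991 D=2048/1991 E=512/263] → run D
t=5: vr[A=3072/1991 D=4039/1991 E=512/263] → run A
t=6: vr[A=4096/1991 D=4039/1991 E=512/263] → run E
t=7: vr[A=4096/1991 D=4039/1991 E=1024/263] → run D
t=8: vr[A=4096/1991 D=6030/1991 E=1024/263] → run A
t=9: vr[D=6030/1991 E=1024/263] → run D
t=10: vr[D=8021/1991 E=1024/263] → run E
t=11: vr[D=8021/1991 E=1536/263] → run D
t=12: vr[D=10012/1991 E=1536/263] → run D
t=13: vr[D=12003/1991 E=1536/263] → run E
t=14: vr[D=12003/1991] → run D
t=15: vr[D=13994/1991] → run D
t=16: vr[D=15985/1991] → run D
t=17: (idle)
t=18: (idle)
t=19: (idle)

context switches = 13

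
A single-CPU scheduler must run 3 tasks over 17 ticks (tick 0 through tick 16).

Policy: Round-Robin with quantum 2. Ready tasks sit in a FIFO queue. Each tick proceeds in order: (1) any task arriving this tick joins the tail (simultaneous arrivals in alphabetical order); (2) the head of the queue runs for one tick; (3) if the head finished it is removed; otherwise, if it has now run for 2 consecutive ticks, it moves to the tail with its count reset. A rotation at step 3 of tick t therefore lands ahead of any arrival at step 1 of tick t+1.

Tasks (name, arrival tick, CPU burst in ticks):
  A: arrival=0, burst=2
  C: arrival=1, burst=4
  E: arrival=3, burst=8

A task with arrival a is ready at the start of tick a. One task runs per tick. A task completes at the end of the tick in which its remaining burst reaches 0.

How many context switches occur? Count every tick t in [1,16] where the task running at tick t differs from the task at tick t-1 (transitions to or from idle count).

context switches = 5

t=0: queue=[A] q_used=0 → run A
t=1: queue=[A,C] q_used=1 → run A
t=2: queue=[C] q_used=0 → run C
t=3: queue=[C,E] q_used=1 → run C
t=4: queue=[E,C] q_used=0 → run E
t=5: queue=[E,C] q_used=1 → run E
t=6: queue=[C,E] q_used=0 → run C
t=7: queue=[C,E] q_used=1 → run C
t=8: queue=[E] q_used=0 → run E
t=9: queue=[E] q_used=1 → run E
t=10: queue=[E] q_used=0 → run E
t=11: queue=[E] q_used=1 → run E
t=12: queue=[E] q_used=0 → run E
t=13: queue=[E] q_used=1 → run E
t=14: (idle)
t=15: (idle)
t=16: (idle)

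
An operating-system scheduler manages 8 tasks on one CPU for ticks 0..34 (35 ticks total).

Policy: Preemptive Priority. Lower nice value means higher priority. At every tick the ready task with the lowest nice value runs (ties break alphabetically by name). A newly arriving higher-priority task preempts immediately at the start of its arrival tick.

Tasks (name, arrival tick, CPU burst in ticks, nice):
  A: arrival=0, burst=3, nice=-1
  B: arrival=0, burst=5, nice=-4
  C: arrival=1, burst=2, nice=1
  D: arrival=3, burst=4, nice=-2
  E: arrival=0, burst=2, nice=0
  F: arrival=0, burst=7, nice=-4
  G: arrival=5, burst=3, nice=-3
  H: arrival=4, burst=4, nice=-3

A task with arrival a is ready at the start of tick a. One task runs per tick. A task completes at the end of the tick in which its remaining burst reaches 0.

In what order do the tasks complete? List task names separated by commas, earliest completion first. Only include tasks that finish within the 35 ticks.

t=0: ready={A,B,E,F} → run B
t=1: ready={A,B,C,E,F} → run B
t=2: ready={A,B,C,E,F} → run B
t=3: ready={A,B,C,D,E,F} → run B
t=4: ready={A,B,C,D,E,F,H} → run B
t=5: ready={A,C,D,E,F,G,H} → run F
t=6: ready={A,C,D,E,F,G,H} → run F
t=7: ready={A,C,D,E,F,G,H} → run F
t=8: ready={A,C,D,E,F,G,H} → run F
t=9: ready={A,C,D,E,F,G,H} → run F
t=10: ready={A,C,D,E,F,G,H} → run F
t=11: ready={A,C,D,E,F,G,H} → run F
t=12: ready={A,C,D,E,G,H} → run G
t=13: ready={A,C,D,E,G,H} → run G
t=14: ready={A,C,D,E,G,H} → run G
t=15: ready={A,C,D,E,H} → run H
t=16: ready={A,C,D,E,H} → run H
t=17: ready={A,C,D,E,H} → run H
t=18: ready={A,C,D,E,H} → run H
t=19: ready={A,C,D,E} → run D
t=20: ready={A,C,D,E} → run D
t=21: ready={A,C,D,E} → run D
t=22: ready={A,C,D,E} → run D
t=23: ready={A,C,E} → run A
t=24: ready={A,C,E} → run A
t=25: ready={A,C,E} → run A
t=26: ready={C,E} → run E
t=27: ready={C,E} → run E
t=28: ready={C} → run C
t=29: ready={C} → run C
t=30: (idle)
t=31: (idle)
t=32: (idle)
t=33: (idle)
t=34: (idle)

completion order = B, F, G, H, D, A, E, C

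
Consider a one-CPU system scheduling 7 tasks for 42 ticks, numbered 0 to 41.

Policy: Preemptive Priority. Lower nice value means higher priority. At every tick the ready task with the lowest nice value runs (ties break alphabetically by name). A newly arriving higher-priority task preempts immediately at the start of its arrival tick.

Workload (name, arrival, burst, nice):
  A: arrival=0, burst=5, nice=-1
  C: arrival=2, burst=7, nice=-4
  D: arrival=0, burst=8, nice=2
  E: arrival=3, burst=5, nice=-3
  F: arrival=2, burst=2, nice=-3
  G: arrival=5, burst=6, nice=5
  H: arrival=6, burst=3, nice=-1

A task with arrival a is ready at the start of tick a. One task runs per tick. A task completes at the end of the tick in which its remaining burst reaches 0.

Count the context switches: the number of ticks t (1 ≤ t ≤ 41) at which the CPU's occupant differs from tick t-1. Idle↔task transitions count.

context switches = 8

t=0: ready={A,D} → run A
t=1: ready={A,D} → run A
t=2: ready={A,C,D,F} → run C
t=3: ready={A,C,D,E,F} → run C
t=4: ready={A,C,D,E,F} → run C
t=5: ready={A,C,D,E,F,G} → run C
t=6: ready={A,C,D,E,F,G,H} → run C
t=7: ready={A,C,D,E,F,G,H} → run C
t=8: ready={A,C,D,E,F,G,H} → run C
t=9: ready={A,D,E,F,G,H} → run E
t=10: ready={A,D,E,F,G,H} → run E
t=11: ready={A,D,E,F,G,H} → run E
t=12: ready={A,D,E,F,G,H} → run E
t=13: ready={A,D,E,F,G,H} → run E
t=14: ready={A,D,F,G,H} → run F
t=15: ready={A,D,F,G,H} → run F
t=16: ready={A,D,G,H} → run A
t=17: ready={A,D,G,H} → run A
t=18: ready={A,D,G,H} → run A
t=19: ready={D,G,H} → run H
t=20: ready={D,G,H} → run H
t=21: ready={D,G,H} → run H
t=22: ready={D,G} → run D
t=23: ready={D,G} → run D
t=24: ready={D,G} → run D
t=25: ready={D,G} → run D
t=26: ready={D,G} → run D
t=27: ready={D,G} → run D
t=28: ready={D,G} → run D
t=29: ready={D,G} → run D
t=30: ready={G} → run G
t=31: ready={G} → run G
t=32: ready={G} → run G
t=33: ready={G} → run G
t=34: ready={G} → run G
t=35: ready={G} → run G
t=36: (idle)
t=37: (idle)
t=38: (idle)
t=39: (idle)
t=40: (idle)
t=41: (idle)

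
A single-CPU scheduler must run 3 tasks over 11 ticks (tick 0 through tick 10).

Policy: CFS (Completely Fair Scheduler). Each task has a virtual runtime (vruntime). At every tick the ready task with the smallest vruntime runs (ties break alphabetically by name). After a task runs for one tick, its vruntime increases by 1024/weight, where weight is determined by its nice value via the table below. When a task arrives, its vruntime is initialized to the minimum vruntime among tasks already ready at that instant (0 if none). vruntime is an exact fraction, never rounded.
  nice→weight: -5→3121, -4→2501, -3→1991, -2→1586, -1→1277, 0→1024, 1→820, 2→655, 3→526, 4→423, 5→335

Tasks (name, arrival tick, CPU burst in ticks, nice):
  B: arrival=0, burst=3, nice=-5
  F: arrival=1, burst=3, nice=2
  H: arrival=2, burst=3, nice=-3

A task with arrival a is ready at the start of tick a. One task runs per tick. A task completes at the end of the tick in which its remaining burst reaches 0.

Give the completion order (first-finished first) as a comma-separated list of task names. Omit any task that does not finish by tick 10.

completion order = B, H, F

t=0: vr[B=0] → run B
t=1: vr[B=1024/3121 F=1024/3121] → run B
t=2: vr[B=2048/3121 F=1024/3121 H=1024/3121] → run F
t=3: vr[B=2048/3121 F=3866624/2044255 H=1024/3121] → run H
t=4: vr[B=2048/3121 F=3866624/2044255 H=5234688/6213911] → run B
t=5: vr[F=3866624/2044255 H=5234688/6213911] → run H
t=6: vr[F=3866624/2044255 H=8430592/6213911] → run H
t=7: vr[F=3866624/2044255] → run F
t=8: vr[F=7062528/2044255] → run F
t=9: (idle)
t=10: (idle)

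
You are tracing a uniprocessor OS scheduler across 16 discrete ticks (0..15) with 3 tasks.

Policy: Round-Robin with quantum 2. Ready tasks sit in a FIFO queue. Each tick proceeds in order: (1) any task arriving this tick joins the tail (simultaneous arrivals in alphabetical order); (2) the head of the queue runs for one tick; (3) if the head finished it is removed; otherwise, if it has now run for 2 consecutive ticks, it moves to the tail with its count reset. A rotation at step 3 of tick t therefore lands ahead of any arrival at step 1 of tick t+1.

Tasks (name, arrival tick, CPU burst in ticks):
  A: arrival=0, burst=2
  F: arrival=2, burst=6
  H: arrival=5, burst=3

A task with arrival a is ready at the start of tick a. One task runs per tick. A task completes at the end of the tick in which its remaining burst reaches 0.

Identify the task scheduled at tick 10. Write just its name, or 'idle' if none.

t=0: queue=[A] q_used=0 → run A
t=1: queue=[A] q_used=1 → run A
t=2: queue=[F] q_used=0 → run F
t=3: queue=[F] q_used=1 → run F
t=4: queue=[F] q_used=0 → run F
t=5: queue=[F,H] q_used=1 → run F
t=6: queue=[H,F] q_used=0 → run H
t=7: queue=[H,F] q_used=1 → run H
t=8: queue=[F,H] q_used=0 → run F
t=9: queue=[F,H] q_used=1 → run F
t=10: queue=[H] q_used=0 → run H
t=11: (idle)
t=12: (idle)
t=13: (idle)
t=14: (idle)
t=15: (idle)

running at tick 10 = H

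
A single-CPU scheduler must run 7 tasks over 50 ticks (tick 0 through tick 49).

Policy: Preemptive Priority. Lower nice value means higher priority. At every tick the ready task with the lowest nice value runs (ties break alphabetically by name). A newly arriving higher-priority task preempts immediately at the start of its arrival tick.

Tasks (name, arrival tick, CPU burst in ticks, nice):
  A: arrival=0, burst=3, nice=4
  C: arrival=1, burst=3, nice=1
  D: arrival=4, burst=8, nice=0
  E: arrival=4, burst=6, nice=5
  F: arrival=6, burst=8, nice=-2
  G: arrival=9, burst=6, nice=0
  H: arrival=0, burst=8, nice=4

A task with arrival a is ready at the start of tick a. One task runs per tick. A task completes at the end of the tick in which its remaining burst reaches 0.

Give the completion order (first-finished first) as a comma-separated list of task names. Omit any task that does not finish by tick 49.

t=0: ready={A,H} → run A
t=1: ready={A,C,H} → run C
t=2: ready={A,C,H} → run C
t=3: ready={A,C,H} → run C
t=4: ready={A,D,E,H} → run D
t=5: ready={A,D,E,H} → run D
t=6: ready={A,D,E,F,H} → run F
t=7: ready={A,D,E,F,H} → run F
t=8: ready={A,D,E,F,H} → run F
t=9: ready={A,D,E,F,G,H} → run F
t=10: ready={A,D,E,F,G,H} → run F
t=11: ready={A,D,E,F,G,H} → run F
t=12: ready={A,D,E,F,G,H} → run F
t=13: ready={A,D,E,F,G,H} → run F
t=14: ready={A,D,E,G,H} → run D
t=15: ready={A,D,E,G,H} → run D
t=16: ready={A,D,E,G,H} → run D
t=17: ready={A,D,E,G,H} → run D
t=18: ready={A,D,E,G,H} → run D
t=19: ready={A,D,E,G,H} → run D
t=20: ready={A,E,G,H} → run G
t=21: ready={A,E,G,H} → run G
t=22: ready={A,E,G,H} → run G
t=23: ready={A,E,G,H} → run G
t=24: ready={A,E,G,H} → run G
t=25: ready={A,E,G,H} → run G
t=26: ready={A,E,H} → run A
t=27: ready={A,E,H} → run A
t=28: ready={E,H} → run H
t=29: ready={E,H} → run H
t=30: ready={E,H} → run H
t=31: ready={E,H} → run H
t=32: ready={E,H} → run H
t=33: ready={E,H} → run H
t=34: ready={E,H} → run H
t=35: ready={E,H} → run H
t=36: ready={E} → run E
t=37: ready={E} → run E
t=38: ready={E} → run E
t=39: ready={E} → run E
t=40: ready={E} → run E
t=41: ready={E} → run E
t=42: (idle)
t=43: (idle)
t=44: (idle)
t=45: (idle)
t=46: (idle)
t=47: (idle)
t=48: (idle)
t=49: (idle)

completion order = C, F, D, G, A, H, E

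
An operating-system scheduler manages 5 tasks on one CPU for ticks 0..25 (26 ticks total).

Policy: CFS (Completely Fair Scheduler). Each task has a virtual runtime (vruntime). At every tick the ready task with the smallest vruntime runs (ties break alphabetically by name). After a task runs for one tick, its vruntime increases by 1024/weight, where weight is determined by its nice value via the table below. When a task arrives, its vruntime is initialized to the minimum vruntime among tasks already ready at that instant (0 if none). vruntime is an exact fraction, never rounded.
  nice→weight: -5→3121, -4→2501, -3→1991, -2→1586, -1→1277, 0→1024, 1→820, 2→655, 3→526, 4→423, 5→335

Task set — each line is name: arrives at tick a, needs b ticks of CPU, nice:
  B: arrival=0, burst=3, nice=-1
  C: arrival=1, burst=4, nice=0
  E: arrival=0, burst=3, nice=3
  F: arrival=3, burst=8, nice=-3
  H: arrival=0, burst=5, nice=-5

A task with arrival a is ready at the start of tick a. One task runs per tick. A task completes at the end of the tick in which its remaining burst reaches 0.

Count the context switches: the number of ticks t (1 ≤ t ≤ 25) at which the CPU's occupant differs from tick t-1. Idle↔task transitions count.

t=0: vr[B=0 E=0 H=0] → run B
t=1: vr[B=1024/1277 C=0 E=0 H=0] → run C
t=2: vr[B=1024/1277 C=1 E=0 H=0] → run E
t=3: vr[B=1024/1277 C=1 E=512/263 F=0 H=0] → run F
t=4: vr[B=1024/1277 C=1 E=512/263 F=1024/1991 H=0] → run H
t=5: vr[B=1024/1277 C=1 E=512/263 F=1024/1991 H=1024/3121] → run H
t=6: vr[B=1024/1277 C=1 E=512/263 F=1024/1991 H=2048/3121] → run F
t=7: vr[B=1024/1277 C=1 E=512/263 F=2048/1991 H=2048/3121] → run H
t=8: vr[B=1024/1277 C=1 E=512/263 F=2048/1991 H=3072/3121] → run B
t=9: vr[B=2048/1277 C=1 E=512/263 F=2048/1991 H=3072/3121] → run H
t=10: vr[B=2048/1277 C=1 E=512/263 F=2048/1991 H=4096/3121] → run C
t=11: vr[B=2048/1277 C=2 E=512/263 F=2048/1991 H=4096/3121] → run F
t=12: vr[B=2048/1277 C=2 E=512/263 F=3072/1991 H=4096/3121] → run H
t=13: vr[B=2048/1277 C=2 E=512/263 F=3072/1991] → run F
t=14: vr[B=2048/1277 C=2 E=512/263 F=4096/1991] → run B
t=15: vr[C=2 E=512/263 F=4096/1991] → run E
t=16: vr[C=2 E=1024/263 F=4096/1991] → run C
t=17: vr[C=3 E=1024/263 F=4096/1991] → run F
t=18: vr[C=3 E=1024/263 F=5120/1991] → run F
t=19: vr[C=3 E=1024/263 F=6144/1991] → run C
t=20: vr[E=1024/263 F=6144/1991] → run F
t=21: vr[E=1024/263 F=7168/1991] → run F
t=22: vr[E=1024/263] → run E
t=23: (idle)
t=24: (idle)
t=25: (idle)

context switches = 20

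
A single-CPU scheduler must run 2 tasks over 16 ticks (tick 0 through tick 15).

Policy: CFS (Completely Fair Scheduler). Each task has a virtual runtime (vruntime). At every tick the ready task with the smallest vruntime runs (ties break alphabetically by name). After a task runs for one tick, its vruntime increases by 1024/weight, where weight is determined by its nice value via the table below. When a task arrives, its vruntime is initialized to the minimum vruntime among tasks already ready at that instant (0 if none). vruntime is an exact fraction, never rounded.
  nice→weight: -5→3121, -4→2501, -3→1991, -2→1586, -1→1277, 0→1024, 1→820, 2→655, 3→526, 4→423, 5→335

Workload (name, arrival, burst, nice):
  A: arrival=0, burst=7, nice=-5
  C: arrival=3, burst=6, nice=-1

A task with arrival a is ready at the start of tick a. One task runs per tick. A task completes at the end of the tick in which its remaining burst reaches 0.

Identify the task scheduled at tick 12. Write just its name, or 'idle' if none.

t=0: vr[A=0] → run A
t=1: vr[A=1024/3121] → run A
t=2: vr[A=2048/3121] → run A
t=3: vr[A=3072/3121 C=3072/3121] → run A
t=4: vr[A=4096/3121 C=3072/3121] → run C
t=5: vr[A=4096/3121 C=7118848/3985517] → run A
t=6: vr[A=5120/3121 C=7118848/3985517] → run A
t=7: vr[A=6144/3121 C=7118848/3985517] → run C
t=8: vr[A=6144/3121 C=10314752/3985517] → run A
t=9: vr[C=10314752/3985517] → run C
t=10: vr[C=13510656/3985517] → run C
t=11: vr[C=16706560/3985517] → run C
t=12: vr[C=19902464/3985517] → run C
t=13: (idle)
t=14: (idle)
t=15: (idle)

running at tick 12 = C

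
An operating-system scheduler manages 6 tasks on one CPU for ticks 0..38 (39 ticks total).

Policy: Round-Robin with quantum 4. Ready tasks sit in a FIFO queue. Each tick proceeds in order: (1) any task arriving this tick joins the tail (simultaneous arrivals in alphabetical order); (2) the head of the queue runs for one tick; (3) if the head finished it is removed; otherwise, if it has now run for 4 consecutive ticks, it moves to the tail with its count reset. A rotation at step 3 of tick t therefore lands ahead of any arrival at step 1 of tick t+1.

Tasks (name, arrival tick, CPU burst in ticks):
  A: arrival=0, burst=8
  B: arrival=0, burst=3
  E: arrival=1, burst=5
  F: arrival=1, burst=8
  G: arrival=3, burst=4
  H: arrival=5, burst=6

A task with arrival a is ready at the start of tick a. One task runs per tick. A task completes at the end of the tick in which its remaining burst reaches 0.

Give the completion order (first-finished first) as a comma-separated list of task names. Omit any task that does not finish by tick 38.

completion order = B, G, A, E, F, H

t=0: queue=[A,B] q_used=0 → run A
t=1: queue=[A,B,E,F] q_used=1 → run A
t=2: queue=[A,B,E,F] q_used=2 → run A
t=3: queue=[A,B,E,F,G] q_used=3 → run A
t=4: queue=[B,E,F,G,A] q_used=0 → run B
t=5: queue=[B,E,F,G,A,H] q_used=1 → run B
t=6: queue=[B,E,F,G,A,H] q_used=2 → run B
t=7: queue=[E,F,G,A,H] q_used=0 → run E
t=8: queue=[E,F,G,A,H] q_used=1 → run E
t=9: queue=[E,F,G,A,H] q_used=2 → run E
t=10: queue=[E,F,G,A,H] q_used=3 → run E
t=11: queue=[F,G,A,H,E] q_used=0 → run F
t=12: queue=[F,G,A,H,E] q_used=1 → run F
t=13: queue=[F,G,A,H,E] q_used=2 → run F
t=14: queue=[F,G,A,H,E] q_used=3 → run F
t=15: queue=[G,A,H,E,F] q_used=0 → run G
t=16: queue=[G,A,H,E,F] q_used=1 → run G
t=17: queue=[G,A,H,E,F] q_used=2 → run G
t=18: queue=[G,A,H,E,F] q_used=3 → run G
t=19: queue=[A,H,E,F] q_used=0 → run A
t=20: queue=[A,H,E,F] q_used=1 → run A
t=21: queue=[A,H,E,F] q_used=2 → run A
t=22: queue=[A,H,E,F] q_used=3 → run A
t=23: queue=[H,E,F] q_used=0 → run H
t=24: queue=[H,E,F] q_used=1 → run H
t=25: queue=[H,E,F] q_used=2 → run H
t=26: queue=[H,E,F] q_used=3 → run H
t=27: queue=[E,F,H] q_used=0 → run E
t=28: queue=[F,H] q_used=0 → run F
t=29: queue=[F,H] q_used=1 → run F
t=30: queue=[F,H] q_used=2 → run F
t=31: queue=[F,H] q_used=3 → run F
t=32: queue=[H] q_used=0 → run H
t=33: queue=[H] q_used=1 → run H
t=34: (idle)
t=35: (idle)
t=36: (idle)
t=37: (idle)
t=38: (idle)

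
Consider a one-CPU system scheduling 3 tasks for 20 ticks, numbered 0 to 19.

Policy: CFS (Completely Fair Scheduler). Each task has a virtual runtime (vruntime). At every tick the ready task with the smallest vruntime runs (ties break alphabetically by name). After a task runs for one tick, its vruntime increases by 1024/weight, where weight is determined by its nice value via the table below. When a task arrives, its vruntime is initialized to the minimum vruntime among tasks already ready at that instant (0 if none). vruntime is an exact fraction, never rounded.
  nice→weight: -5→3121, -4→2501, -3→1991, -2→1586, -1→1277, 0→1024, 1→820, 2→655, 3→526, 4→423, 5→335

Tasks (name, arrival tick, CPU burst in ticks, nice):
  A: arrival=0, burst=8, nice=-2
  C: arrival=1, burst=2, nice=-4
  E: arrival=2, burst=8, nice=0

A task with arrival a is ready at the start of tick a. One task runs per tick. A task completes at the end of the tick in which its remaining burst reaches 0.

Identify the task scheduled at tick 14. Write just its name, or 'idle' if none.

t=0: vr[A=0] → run A
t=1: vr[A=512/793 C=512/793] → run A
t=2: vr[A=1024/793 C=512/793 E=512/793] → run C
t=3: vr[A=1024/793 C=34304/32513 E=512/793] → run E
t=4: vr[A=1024/793 C=34304/32513 E=1305/793] → run C
t=5: vr[A=1024/793 E=1305/793] → run A
t=6: vr[A=1536/793 E=1305/793] → run E
t=7: vr[A=1536/793 E=2098/793] → run A
t=8: vr[A=2048/793 E=2098/793] → run A
t=9: vr[A=2560/793 E=2098/793] → run E
t=10: vr[A=2560/793 E=2891/793] → run A
t=11: vr[A=3072/793 E=2891/793] → run E
t=12: vr[A=3072/793 E=3684/793] → run A
t=13: vr[A=3584/793 E=3684/793] → run A
t=14: vr[E=3684/793] → run E
t=15: vr[E=4477/793] → run E
t=16: vr[E=5270/793] → run E
t=17: vr[E=6063/793] → run E
t=18: (idle)
t=19: (idle)

running at tick 14 = E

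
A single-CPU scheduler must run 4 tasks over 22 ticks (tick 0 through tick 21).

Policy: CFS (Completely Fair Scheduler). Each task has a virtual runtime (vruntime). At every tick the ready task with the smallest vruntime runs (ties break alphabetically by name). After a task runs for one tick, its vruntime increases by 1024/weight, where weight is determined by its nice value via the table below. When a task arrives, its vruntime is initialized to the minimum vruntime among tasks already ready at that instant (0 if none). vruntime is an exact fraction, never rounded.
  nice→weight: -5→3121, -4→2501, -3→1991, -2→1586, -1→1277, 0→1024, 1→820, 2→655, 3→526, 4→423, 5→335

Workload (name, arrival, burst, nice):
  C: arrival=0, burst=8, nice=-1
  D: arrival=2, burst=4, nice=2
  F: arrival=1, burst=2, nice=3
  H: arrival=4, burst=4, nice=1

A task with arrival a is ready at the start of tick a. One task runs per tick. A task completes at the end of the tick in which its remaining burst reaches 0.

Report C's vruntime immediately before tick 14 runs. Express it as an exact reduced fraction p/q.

vruntime(C, start of tick 14) = 6144/1277

t=0: vr[C=0] → run C
t=1: vr[C=1024/1277 F=1024/1277] → run C
t=2: vr[C=2048/1277 D=1024/1277 F=1024/1277] → run D
t=3: vr[C=2048/1277 D=1978368/836435 F=1024/1277] → run F
t=4: vr[C=2048/1277 D=1978368/836435 F=923136/335851 H=2048/1277] → run C
t=5: vr[C=3072/1277 D=1978368/836435 F=923136/335851 H=2048/1277] → run H
t=6: vr[C=3072/1277 D=1978368/836435 F=923136/335851 H=746752/261785] → run D
t=7: vr[C=3072/1277 D=3286016/836435 F=923136/335851 H=746752/261785] → run C
t=8: vr[C=4096/1277 D=3286016/836435 F=923136/335851 H=746752/261785] → run F
t=9: vr[C=4096/1277 D=3286016/836435 H=746752/261785] → run H
t=10: vr[C=4096/1277 D=3286016/836435 H=1073664/261785] → run C
t=11: vr[C=5120/1277 D=3286016/836435 H=1073664/261785] → run D
t=12: vr[C=5120/1277 D=4593664/836435 H=1073664/261785] → run C
t=13: vr[C=6144/1277 D=4593664/836435 H=1073664/261785] → run H
t=14: vr[C=6144/1277 D=4593664/836435 H=1400576/261785] → run C
t=15: vr[C=7168/1277 D=4593664/836435 H=1400576/261785] → run H
t=16: vr[C=7168/1277 D=4593664/836435] → run D
t=17: vr[C=7168/1277] → run C
t=18: (idle)
t=19: (idle)
t=20: (idle)
t=21: (idle)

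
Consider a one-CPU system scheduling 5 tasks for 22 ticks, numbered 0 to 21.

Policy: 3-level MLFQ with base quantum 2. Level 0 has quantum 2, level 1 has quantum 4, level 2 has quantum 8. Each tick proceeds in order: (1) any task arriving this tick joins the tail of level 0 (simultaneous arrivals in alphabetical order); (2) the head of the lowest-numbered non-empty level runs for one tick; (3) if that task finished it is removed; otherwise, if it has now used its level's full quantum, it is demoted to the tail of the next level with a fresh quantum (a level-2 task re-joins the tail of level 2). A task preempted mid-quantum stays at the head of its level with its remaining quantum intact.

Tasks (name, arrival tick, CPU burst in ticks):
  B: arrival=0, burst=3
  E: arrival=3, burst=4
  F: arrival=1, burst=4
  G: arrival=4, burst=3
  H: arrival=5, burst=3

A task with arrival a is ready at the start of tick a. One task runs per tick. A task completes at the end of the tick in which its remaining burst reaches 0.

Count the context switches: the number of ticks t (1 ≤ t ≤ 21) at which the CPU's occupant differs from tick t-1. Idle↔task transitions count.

context switches = 10

t=0: L0/L1/L2 = B/-/- → run B
t=1: L0/L1/L2 = BF/-/- → run B
t=2: L0/L1/L2 = F/B/- → run F
t=3: L0/L1/L2 = FE/B/- → run F
t=4: L0/L1/L2 = EG/BF/- → run E
t=5: L0/L1/L2 = EGH/BF/- → run E
t=6: L0/L1/L2 = GH/BFE/- → run G
t=7: L0/L1/L2 = GH/BFE/- → run G
t=8: L0/L1/L2 = H/BFEG/- → run H
t=9: L0/L1/L2 = H/BFEG/- → run H
t=10: L0/L1/L2 = -/BFEGH/- → run B
t=11: L0/L1/L2 = -/FEGH/- → run F
t=12: L0/L1/L2 = -/FEGH/- → run F
t=13: L0/L1/L2 = -/EGH/- → run E
t=14: L0/L1/L2 = -/EGH/- → run E
t=15: L0/L1/L2 = -/GH/- → run G
t=16: L0/L1/L2 = -/H/- → run H
t=17: (idle)
t=18: (idle)
t=19: (idle)
t=20: (idle)
t=21: (idle)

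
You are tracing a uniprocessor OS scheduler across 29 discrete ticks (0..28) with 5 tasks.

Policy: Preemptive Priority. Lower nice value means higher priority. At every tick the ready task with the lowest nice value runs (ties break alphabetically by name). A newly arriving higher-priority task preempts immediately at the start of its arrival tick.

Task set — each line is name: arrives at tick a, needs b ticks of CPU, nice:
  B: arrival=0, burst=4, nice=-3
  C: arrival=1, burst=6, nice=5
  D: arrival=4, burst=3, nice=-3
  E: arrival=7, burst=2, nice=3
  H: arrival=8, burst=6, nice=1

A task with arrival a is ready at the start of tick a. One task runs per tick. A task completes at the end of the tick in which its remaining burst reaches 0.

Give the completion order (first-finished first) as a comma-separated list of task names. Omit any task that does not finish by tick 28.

completion order = B, D, H, E, C

t=0: ready={B} → run B
t=1: ready={B,C} → run B
t=2: ready={B,C} → run B
t=3: ready={B,C} → run B
t=4: ready={C,D} → run D
t=5: ready={C,D} → run D
t=6: ready={C,D} → run D
t=7: ready={C,E} → run E
t=8: ready={C,E,H} → run H
t=9: ready={C,E,H} → run H
t=10: ready={C,E,H} → run H
t=11: ready={C,E,H} → run H
t=12: ready={C,E,H} → run H
t=13: ready={C,E,H} → run H
t=14: ready={C,E} → run E
t=15: ready={C} → run C
t=16: ready={C} → run C
t=17: ready={C} → run C
t=18: ready={C} → run C
t=19: ready={C} → run C
t=20: ready={C} → run C
t=21: (idle)
t=22: (idle)
t=23: (idle)
t=24: (idle)
t=25: (idle)
t=26: (idle)
t=27: (idle)
t=28: (idle)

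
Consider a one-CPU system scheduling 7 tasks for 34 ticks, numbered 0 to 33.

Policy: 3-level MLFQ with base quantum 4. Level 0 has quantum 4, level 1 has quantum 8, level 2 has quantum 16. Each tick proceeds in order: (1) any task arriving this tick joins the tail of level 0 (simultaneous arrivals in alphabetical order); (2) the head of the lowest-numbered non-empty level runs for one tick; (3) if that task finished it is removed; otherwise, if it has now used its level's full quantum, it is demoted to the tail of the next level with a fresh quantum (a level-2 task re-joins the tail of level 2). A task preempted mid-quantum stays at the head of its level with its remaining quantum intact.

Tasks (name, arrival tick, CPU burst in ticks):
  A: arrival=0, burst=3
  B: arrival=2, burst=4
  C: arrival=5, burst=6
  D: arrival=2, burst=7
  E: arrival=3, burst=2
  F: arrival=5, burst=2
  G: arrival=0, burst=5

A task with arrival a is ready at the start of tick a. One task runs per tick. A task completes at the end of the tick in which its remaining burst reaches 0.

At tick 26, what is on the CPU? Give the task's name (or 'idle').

t=0: L0/L1/L2 = AG/-/- → run A
t=1: L0/L1/L2 = AG/-/- → run A
t=2: L0/L1/L2 = AGBD/-/- → run A
t=3: L0/L1/L2 = GBDE/-/- → run G
t=4: L0/L1/L2 = GBDE/-/- → run G
t=5: L0/L1/L2 = GBDECF/-/- → run G
t=6: L0/L1/L2 = GBDECF/-/- → run G
t=7: L0/L1/L2 = BDECF/G/- → run B
t=8: L0/L1/L2 = BDECF/G/- → run B
t=9: L0/L1/L2 = BDECF/G/- → run B
t=10: L0/L1/L2 = BDECF/G/- → run B
t=11: L0/L1/L2 = DECF/G/- → run D
t=12: L0/L1/L2 = DECF/G/- → run D
t=13: L0/L1/L2 = DECF/G/- → run D
t=14: L0/L1/L2 = DECF/G/- → run D
t=15: L0/L1/L2 = ECF/GD/- → run E
t=16: L0/L1/L2 = ECF/GD/- → run E
t=17: L0/L1/L2 = CF/GD/- → run C
t=18: L0/L1/L2 = CF/GD/- → run C
t=19: L0/L1/L2 = CF/GD/- → run C
t=20: L0/L1/L2 = CF/GD/- → run C
t=21: L0/L1/L2 = F/GDC/- → run F
t=22: L0/L1/L2 = F/GDC/- → run F
t=23: L0/L1/L2 = -/GDC/- → run G
t=24: L0/L1/L2 = -/DC/- → run D
t=25: L0/L1/L2 = -/DC/- → run D
t=26: L0/L1/L2 = -/DC/- → run D
t=27: L0/L1/L2 = -/C/- → run C
t=28: L0/L1/L2 = -/C/- → run C
t=29: (idle)
t=30: (idle)
t=31: (idle)
t=32: (idle)
t=33: (idle)

running at tick 26 = D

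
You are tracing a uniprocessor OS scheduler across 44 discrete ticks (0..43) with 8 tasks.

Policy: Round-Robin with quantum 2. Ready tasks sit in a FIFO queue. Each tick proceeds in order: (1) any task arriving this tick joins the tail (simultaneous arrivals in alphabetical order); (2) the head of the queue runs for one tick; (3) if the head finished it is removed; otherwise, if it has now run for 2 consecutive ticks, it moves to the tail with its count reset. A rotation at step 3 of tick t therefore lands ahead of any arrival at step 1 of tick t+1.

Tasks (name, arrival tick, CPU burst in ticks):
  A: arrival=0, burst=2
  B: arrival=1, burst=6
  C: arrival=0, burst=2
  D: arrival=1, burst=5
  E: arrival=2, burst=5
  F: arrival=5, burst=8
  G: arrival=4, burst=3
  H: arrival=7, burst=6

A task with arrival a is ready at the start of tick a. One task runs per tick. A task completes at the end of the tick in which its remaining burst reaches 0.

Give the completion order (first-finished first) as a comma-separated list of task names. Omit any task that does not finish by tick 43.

completion order = A, C, G, B, D, E, H, F

t=0: queue=[A,C] q_used=0 → run A
t=1: queue=[A,C,B,D] q_used=1 → run A
t=2: queue=[C,B,D,E] q_used=0 → run C
t=3: queue=[C,B,D,E] q_used=1 → run C
t=4: queue=[B,D,E,G] q_used=0 → run B
t=5: queue=[B,D,E,G,F] q_used=1 → run B
t=6: queue=[D,E,G,F,B] q_used=0 → run D
t=7: queue=[D,E,G,F,B,H] q_used=1 → run D
t=8: queue=[E,G,F,B,H,D] q_used=0 → run E
t=9: queue=[E,G,F,B,H,D] q_used=1 → run E
t=10: queue=[G,F,B,H,D,E] q_used=0 → run G
t=11: queue=[G,F,B,H,D,E] q_used=1 → run G
t=12: queue=[F,B,H,D,E,G] q_used=0 → run F
t=13: queue=[F,B,H,D,E,G] q_used=1 → run F
t=14: queue=[B,H,D,E,G,F] q_used=0 → run B
t=15: queue=[B,H,D,E,G,F] q_used=1 → run B
t=16: queue=[H,D,E,G,F,B] q_used=0 → run H
t=17: queue=[H,D,E,G,F,B] q_used=1 → run H
t=18: queue=[D,E,G,F,B,H] q_used=0 → run D
t=19: queue=[D,E,G,F,B,H] q_used=1 → run D
t=20: queue=[E,G,F,B,H,D] q_used=0 → run E
t=21: queue=[E,G,F,B,H,D] q_used=1 → run E
t=22: queue=[G,F,B,H,D,E] q_used=0 → run G
t=23: queue=[F,B,H,D,E] q_used=0 → run F
t=24: queue=[F,B,H,D,E] q_used=1 → run F
t=25: queue=[B,H,D,E,F] q_used=0 → run B
t=26: queue=[B,H,D,E,F] q_used=1 → run B
t=27: queue=[H,D,E,F] q_used=0 → run H
t=28: queue=[H,D,E,F] q_used=1 → run H
t=29: queue=[D,E,F,H] q_used=0 → run D
t=30: queue=[E,F,H] q_used=0 → run E
t=31: queue=[F,H] q_used=0 → run F
t=32: queue=[F,H] q_used=1 → run F
t=33: queue=[H,F] q_used=0 → run H
t=34: queue=[H,F] q_used=1 → run H
t=35: queue=[F] q_used=0 → run F
t=36: queue=[F] q_used=1 → run F
t=37: (idle)
t=38: (idle)
t=39: (idle)
t=40: (idle)
t=41: (idle)
t=42: (idle)
t=43: (idle)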